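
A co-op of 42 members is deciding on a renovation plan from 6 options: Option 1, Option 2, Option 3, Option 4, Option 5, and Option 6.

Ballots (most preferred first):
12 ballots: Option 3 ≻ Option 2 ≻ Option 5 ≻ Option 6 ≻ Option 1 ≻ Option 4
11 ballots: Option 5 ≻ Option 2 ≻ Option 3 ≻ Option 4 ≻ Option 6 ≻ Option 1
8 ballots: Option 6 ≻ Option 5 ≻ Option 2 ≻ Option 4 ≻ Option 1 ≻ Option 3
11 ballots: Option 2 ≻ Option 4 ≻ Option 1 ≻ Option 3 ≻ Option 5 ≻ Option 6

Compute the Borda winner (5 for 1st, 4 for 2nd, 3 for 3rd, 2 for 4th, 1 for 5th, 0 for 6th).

Option 2

Option 1: 12×1 + 11×0 + 8×1 + 11×3 = 53
Option 2: 12×4 + 11×4 + 8×3 + 11×5 = 171
Option 3: 12×5 + 11×3 + 8×0 + 11×2 = 115
Option 4: 12×0 + 11×2 + 8×2 + 11×4 = 82
Option 5: 12×3 + 11×5 + 8×4 + 11×1 = 134
Option 6: 12×2 + 11×1 + 8×5 + 11×0 = 75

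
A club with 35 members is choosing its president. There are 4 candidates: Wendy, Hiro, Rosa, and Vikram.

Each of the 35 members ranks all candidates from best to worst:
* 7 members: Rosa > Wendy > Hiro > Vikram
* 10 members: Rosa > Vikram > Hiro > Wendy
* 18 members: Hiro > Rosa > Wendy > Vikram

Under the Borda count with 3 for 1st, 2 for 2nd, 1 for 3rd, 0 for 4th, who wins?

Wendy: 7×2 + 10×0 + 18×1 = 32
Hiro: 7×1 + 10×1 + 18×3 = 71
Rosa: 7×3 + 10×3 + 18×2 = 87
Vikram: 7×0 + 10×2 + 18×0 = 20

Rosa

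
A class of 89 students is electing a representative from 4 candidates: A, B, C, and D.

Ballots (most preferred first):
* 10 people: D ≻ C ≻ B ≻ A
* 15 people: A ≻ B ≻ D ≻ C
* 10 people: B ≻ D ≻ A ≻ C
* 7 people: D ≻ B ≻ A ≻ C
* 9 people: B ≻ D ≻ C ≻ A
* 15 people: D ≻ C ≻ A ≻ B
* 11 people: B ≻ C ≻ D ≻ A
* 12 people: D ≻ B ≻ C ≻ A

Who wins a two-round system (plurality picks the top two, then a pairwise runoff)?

B

Round 1 first-place votes: A 15, B 30, C 0, D 44. D and B advance.
Runoff: D is ranked above B on 44 ballots, B above D on 45.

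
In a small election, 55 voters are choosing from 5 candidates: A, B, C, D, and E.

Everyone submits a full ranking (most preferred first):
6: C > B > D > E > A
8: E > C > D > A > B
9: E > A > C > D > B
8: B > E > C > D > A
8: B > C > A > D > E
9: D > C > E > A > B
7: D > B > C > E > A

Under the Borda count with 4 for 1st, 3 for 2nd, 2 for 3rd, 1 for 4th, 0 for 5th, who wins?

C

A: 6×0 + 8×1 + 9×3 + 8×0 + 8×2 + 9×1 + 7×0 = 60
B: 6×3 + 8×0 + 9×0 + 8×4 + 8×4 + 9×0 + 7×3 = 103
C: 6×4 + 8×3 + 9×2 + 8×2 + 8×3 + 9×3 + 7×2 = 147
D: 6×2 + 8×2 + 9×1 + 8×1 + 8×1 + 9×4 + 7×4 = 117
E: 6×1 + 8×4 + 9×4 + 8×3 + 8×0 + 9×2 + 7×1 = 123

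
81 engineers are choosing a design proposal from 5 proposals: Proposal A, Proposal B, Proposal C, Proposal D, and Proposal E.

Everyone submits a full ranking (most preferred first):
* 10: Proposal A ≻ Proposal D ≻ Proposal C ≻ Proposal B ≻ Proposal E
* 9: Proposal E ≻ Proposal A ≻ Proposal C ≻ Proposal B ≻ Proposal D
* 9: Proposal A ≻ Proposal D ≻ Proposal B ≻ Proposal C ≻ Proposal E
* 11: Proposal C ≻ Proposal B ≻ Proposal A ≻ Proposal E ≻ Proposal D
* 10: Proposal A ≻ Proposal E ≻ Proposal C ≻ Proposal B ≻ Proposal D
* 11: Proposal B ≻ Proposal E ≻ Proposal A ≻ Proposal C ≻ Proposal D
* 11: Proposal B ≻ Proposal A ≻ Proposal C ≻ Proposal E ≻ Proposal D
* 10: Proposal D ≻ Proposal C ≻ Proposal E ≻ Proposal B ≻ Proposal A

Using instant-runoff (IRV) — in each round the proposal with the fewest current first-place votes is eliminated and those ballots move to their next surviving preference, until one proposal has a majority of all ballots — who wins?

Proposal B

Round 1: Proposal A 29, Proposal B 22, Proposal C 11, Proposal D 10, Proposal E 9. Proposal E eliminated.
Round 2: Proposal A 38, Proposal B 22, Proposal C 11, Proposal D 10. Proposal D eliminated.
Round 3: Proposal A 38, Proposal B 22, Proposal C 21. Proposal C eliminated.
Round 4: Proposal A 38, Proposal B 43. Proposal B has a majority (≥41).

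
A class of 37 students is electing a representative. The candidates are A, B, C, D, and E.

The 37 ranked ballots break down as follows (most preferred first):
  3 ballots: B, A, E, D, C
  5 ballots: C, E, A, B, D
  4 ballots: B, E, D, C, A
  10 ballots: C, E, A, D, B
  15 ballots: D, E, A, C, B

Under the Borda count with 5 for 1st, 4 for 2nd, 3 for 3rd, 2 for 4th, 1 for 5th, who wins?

A: 3×4 + 5×3 + 4×1 + 10×3 + 15×3 = 106
B: 3×5 + 5×2 + 4×5 + 10×1 + 15×1 = 70
C: 3×1 + 5×5 + 4×2 + 10×5 + 15×2 = 116
D: 3×2 + 5×1 + 4×3 + 10×2 + 15×5 = 118
E: 3×3 + 5×4 + 4×4 + 10×4 + 15×4 = 145

E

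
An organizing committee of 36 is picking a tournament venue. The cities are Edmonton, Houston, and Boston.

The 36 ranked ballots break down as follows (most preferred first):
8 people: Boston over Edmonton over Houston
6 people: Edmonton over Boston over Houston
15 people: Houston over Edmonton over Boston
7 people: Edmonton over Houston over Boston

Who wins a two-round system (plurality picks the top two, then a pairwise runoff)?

Edmonton

Round 1 first-place votes: Edmonton 13, Houston 15, Boston 8. Houston and Edmonton advance.
Runoff: Houston is ranked above Edmonton on 15 ballots, Edmonton above Houston on 21.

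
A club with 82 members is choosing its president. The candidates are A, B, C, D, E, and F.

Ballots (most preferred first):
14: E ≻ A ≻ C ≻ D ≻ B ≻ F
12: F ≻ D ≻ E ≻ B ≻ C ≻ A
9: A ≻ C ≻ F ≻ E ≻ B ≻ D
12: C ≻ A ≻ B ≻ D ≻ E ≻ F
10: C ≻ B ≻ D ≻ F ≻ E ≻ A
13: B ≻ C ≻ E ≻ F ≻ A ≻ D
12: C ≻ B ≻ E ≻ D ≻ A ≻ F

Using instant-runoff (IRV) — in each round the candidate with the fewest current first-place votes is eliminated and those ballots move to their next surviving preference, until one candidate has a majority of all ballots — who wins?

C

Round 1: A 9, B 13, C 34, D 0, E 14, F 12. D eliminated.
Round 2: A 9, B 13, C 34, E 14, F 12. A eliminated.
Round 3: B 13, C 43, E 14, F 12. C has a majority (≥42).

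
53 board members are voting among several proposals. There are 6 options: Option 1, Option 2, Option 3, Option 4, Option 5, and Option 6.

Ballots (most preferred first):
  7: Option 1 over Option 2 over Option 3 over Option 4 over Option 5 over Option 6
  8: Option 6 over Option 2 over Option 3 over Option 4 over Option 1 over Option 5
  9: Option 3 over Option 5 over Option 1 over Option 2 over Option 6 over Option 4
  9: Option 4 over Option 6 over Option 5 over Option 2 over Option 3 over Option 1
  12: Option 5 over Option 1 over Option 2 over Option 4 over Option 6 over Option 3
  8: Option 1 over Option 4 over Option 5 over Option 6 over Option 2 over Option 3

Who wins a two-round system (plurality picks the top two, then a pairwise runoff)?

Round 1 first-place votes: Option 1 15, Option 2 0, Option 3 9, Option 4 9, Option 5 12, Option 6 8. Option 1 and Option 5 advance.
Runoff: Option 1 is ranked above Option 5 on 23 ballots, Option 5 above Option 1 on 30.

Option 5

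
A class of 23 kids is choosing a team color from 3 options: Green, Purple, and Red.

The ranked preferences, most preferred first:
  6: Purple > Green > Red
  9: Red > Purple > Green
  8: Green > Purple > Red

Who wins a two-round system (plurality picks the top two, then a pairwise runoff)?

Green

Round 1 first-place votes: Green 8, Purple 6, Red 9. Red and Green advance.
Runoff: Red is ranked above Green on 9 ballots, Green above Red on 14.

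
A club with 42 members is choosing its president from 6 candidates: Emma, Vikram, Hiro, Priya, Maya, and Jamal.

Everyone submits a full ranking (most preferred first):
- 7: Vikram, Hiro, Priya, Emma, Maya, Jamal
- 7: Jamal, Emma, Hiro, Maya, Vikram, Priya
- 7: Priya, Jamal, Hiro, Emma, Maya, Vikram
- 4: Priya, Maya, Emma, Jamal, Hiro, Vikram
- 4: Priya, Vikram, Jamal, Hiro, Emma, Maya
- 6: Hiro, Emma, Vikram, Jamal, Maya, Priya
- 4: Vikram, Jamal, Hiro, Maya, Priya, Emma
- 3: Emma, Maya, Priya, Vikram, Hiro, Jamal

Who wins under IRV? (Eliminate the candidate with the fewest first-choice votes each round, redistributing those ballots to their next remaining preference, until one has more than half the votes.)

Vikram

Round 1: Emma 3, Vikram 11, Hiro 6, Priya 15, Maya 0, Jamal 7. Maya eliminated.
Round 2: Emma 3, Vikram 11, Hiro 6, Priya 15, Jamal 7. Emma eliminated.
Round 3: Vikram 11, Hiro 6, Priya 18, Jamal 7. Hiro eliminated.
Round 4: Vikram 17, Priya 18, Jamal 7. Jamal eliminated.
Round 5: Vikram 24, Priya 18. Vikram has a majority (≥22).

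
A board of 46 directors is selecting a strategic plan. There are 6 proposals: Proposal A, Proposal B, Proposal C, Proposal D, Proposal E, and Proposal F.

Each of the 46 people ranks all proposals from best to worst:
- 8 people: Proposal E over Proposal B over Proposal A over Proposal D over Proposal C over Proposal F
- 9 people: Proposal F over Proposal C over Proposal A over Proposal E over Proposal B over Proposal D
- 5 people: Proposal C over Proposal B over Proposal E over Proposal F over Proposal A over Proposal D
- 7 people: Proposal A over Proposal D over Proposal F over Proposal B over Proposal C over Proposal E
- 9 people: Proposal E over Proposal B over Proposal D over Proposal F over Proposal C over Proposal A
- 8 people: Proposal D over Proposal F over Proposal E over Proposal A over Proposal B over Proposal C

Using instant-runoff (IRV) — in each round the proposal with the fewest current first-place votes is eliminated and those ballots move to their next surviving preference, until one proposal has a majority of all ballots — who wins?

Proposal E

Round 1: Proposal A 7, Proposal B 0, Proposal C 5, Proposal D 8, Proposal E 17, Proposal F 9. Proposal B eliminated.
Round 2: Proposal A 7, Proposal C 5, Proposal D 8, Proposal E 17, Proposal F 9. Proposal C eliminated.
Round 3: Proposal A 7, Proposal D 8, Proposal E 22, Proposal F 9. Proposal A eliminated.
Round 4: Proposal D 15, Proposal E 22, Proposal F 9. Proposal F eliminated.
Round 5: Proposal D 15, Proposal E 31. Proposal E has a majority (≥24).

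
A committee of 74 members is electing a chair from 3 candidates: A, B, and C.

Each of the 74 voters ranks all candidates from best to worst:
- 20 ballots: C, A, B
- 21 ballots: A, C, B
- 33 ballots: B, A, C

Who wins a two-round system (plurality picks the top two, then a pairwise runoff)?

Round 1 first-place votes: A 21, B 33, C 20. B and A advance.
Runoff: B is ranked above A on 33 ballots, A above B on 41.

A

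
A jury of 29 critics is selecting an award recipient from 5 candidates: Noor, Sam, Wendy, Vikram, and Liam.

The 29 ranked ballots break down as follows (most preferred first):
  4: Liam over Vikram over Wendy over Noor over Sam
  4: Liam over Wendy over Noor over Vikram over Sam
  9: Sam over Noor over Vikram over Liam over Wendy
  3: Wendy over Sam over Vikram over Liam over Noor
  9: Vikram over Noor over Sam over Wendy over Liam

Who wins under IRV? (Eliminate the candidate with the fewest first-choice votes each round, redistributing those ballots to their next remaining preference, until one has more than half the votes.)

Round 1: Noor 0, Sam 9, Wendy 3, Vikram 9, Liam 8. Noor eliminated.
Round 2: Sam 9, Wendy 3, Vikram 9, Liam 8. Wendy eliminated.
Round 3: Sam 12, Vikram 9, Liam 8. Liam eliminated.
Round 4: Sam 12, Vikram 17. Vikram has a majority (≥15).

Vikram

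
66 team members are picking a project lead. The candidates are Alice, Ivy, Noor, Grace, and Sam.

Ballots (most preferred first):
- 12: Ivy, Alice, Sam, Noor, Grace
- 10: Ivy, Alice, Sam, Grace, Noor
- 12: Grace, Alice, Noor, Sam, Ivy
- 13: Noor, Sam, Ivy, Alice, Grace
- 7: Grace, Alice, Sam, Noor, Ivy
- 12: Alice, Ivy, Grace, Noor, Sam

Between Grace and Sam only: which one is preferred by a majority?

Sam

Grace is ranked above Sam on 31 ballots; Sam above Grace on 35.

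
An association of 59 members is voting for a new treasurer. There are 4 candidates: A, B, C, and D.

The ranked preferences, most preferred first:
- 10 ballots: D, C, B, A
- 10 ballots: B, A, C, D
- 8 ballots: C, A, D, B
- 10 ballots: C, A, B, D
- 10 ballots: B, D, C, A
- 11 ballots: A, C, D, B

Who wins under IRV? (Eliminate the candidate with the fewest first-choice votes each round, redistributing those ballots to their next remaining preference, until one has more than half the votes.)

C

Round 1: A 11, B 20, C 18, D 10. D eliminated.
Round 2: A 11, B 20, C 28. A eliminated.
Round 3: B 20, C 39. C has a majority (≥30).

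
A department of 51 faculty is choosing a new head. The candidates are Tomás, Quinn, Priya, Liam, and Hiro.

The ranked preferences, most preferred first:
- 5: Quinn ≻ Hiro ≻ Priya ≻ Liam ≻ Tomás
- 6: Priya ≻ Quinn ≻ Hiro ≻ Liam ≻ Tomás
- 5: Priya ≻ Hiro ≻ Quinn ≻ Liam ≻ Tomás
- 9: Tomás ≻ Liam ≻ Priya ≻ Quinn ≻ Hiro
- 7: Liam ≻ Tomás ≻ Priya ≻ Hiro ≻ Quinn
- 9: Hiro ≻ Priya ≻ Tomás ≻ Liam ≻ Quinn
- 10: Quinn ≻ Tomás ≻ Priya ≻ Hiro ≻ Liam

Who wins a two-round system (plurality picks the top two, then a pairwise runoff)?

Round 1 first-place votes: Tomás 9, Quinn 15, Priya 11, Liam 7, Hiro 9. Quinn and Priya advance.
Runoff: Quinn is ranked above Priya on 15 ballots, Priya above Quinn on 36.

Priya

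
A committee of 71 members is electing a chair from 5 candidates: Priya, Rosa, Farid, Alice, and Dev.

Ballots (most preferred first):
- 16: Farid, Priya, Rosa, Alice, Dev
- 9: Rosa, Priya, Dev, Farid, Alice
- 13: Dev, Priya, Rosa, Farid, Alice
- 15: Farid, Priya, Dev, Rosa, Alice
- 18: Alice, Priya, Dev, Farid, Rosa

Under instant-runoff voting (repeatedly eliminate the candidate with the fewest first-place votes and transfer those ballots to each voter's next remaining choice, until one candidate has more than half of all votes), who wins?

Round 1: Priya 0, Rosa 9, Farid 31, Alice 18, Dev 13. Priya eliminated.
Round 2: Rosa 9, Farid 31, Alice 18, Dev 13. Rosa eliminated.
Round 3: Farid 31, Alice 18, Dev 22. Alice eliminated.
Round 4: Farid 31, Dev 40. Dev has a majority (≥36).

Dev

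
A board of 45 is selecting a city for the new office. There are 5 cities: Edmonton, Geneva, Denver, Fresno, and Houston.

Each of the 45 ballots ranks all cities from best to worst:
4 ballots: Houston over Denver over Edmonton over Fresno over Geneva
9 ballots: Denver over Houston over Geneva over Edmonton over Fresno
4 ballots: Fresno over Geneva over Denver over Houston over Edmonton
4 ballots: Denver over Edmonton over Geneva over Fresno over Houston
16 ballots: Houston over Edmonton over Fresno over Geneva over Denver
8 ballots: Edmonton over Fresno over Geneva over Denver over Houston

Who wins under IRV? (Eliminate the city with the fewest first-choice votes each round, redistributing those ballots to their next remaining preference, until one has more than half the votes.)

Denver

Round 1: Edmonton 8, Geneva 0, Denver 13, Fresno 4, Houston 20. Geneva eliminated.
Round 2: Edmonton 8, Denver 13, Fresno 4, Houston 20. Fresno eliminated.
Round 3: Edmonton 8, Denver 17, Houston 20. Edmonton eliminated.
Round 4: Denver 25, Houston 20. Denver has a majority (≥23).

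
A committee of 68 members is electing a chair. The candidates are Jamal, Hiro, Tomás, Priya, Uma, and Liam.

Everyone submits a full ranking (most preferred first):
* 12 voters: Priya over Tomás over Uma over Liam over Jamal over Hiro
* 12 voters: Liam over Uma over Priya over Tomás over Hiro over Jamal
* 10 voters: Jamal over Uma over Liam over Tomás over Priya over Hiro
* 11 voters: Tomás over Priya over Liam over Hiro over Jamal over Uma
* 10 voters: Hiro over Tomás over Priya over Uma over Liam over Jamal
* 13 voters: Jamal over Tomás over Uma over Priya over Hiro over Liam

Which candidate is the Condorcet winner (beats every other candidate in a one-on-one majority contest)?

Tomás vs Jamal: 45–23
Tomás vs Hiro: 58–10
Tomás vs Priya: 44–24
Tomás vs Uma: 46–22
Tomás vs Liam: 46–22
Tomás beats every other candidate.

Tomás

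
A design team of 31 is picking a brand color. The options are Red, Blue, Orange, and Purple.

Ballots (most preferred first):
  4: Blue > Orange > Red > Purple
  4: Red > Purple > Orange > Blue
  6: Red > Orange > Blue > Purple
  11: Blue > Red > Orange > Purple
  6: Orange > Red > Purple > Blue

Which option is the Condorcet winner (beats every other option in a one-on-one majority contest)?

Red

Red vs Blue: 16–15
Red vs Orange: 21–10
Red vs Purple: 31–0
Red beats every other option.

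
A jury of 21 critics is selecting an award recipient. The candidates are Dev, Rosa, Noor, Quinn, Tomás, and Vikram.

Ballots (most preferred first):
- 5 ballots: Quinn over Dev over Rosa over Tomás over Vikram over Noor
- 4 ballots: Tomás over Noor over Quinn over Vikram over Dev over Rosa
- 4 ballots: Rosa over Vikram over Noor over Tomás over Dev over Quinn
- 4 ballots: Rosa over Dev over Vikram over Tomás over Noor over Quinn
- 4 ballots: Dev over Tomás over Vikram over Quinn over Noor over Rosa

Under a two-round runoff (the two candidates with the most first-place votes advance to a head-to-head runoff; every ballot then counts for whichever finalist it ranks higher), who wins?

Quinn

Round 1 first-place votes: Dev 4, Rosa 8, Noor 0, Quinn 5, Tomás 4, Vikram 0. Rosa and Quinn advance.
Runoff: Rosa is ranked above Quinn on 8 ballots, Quinn above Rosa on 13.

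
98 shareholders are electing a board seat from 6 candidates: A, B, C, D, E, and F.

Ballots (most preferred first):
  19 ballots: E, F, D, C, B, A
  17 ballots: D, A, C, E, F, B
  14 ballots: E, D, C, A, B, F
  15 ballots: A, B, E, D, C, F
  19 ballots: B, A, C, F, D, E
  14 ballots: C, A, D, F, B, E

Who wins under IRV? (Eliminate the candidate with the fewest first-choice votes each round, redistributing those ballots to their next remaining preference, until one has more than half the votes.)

Round 1: A 15, B 19, C 14, D 17, E 33, F 0. F eliminated.
Round 2: A 15, B 19, C 14, D 17, E 33. C eliminated.
Round 3: A 29, B 19, D 17, E 33. D eliminated.
Round 4: A 46, B 19, E 33. B eliminated.
Round 5: A 65, E 33. A has a majority (≥50).

A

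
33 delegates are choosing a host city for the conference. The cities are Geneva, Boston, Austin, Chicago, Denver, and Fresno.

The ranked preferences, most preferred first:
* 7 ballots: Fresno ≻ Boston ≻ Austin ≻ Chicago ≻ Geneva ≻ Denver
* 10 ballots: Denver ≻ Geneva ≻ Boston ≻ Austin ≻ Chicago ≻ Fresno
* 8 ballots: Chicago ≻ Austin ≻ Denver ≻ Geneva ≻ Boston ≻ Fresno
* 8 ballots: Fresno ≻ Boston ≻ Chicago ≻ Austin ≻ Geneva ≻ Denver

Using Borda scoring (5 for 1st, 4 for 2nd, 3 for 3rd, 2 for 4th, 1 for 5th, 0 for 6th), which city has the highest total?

Boston

Geneva: 7×1 + 10×4 + 8×2 + 8×1 = 71
Boston: 7×4 + 10×3 + 8×1 + 8×4 = 98
Austin: 7×3 + 10×2 + 8×4 + 8×2 = 89
Chicago: 7×2 + 10×1 + 8×5 + 8×3 = 88
Denver: 7×0 + 10×5 + 8×3 + 8×0 = 74
Fresno: 7×5 + 10×0 + 8×0 + 8×5 = 75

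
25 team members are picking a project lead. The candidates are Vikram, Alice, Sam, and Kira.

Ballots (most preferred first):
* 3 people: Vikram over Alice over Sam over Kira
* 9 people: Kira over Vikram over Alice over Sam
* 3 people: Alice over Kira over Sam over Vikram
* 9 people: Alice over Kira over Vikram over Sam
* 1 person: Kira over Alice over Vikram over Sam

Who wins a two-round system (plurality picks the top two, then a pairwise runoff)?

Alice

Round 1 first-place votes: Vikram 3, Alice 12, Sam 0, Kira 10. Alice and Kira advance.
Runoff: Alice is ranked above Kira on 15 ballots, Kira above Alice on 10.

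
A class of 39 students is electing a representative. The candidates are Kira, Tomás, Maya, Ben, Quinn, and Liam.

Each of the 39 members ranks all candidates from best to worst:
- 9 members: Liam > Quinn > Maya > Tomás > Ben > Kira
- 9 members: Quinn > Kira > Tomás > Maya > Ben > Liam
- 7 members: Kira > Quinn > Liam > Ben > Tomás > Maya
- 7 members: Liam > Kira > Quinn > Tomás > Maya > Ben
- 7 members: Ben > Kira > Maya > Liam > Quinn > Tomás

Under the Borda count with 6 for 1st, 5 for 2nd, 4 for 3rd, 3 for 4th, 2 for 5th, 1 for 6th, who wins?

Quinn

Kira: 9×1 + 9×5 + 7×6 + 7×5 + 7×5 = 166
Tomás: 9×3 + 9×4 + 7×2 + 7×3 + 7×1 = 105
Maya: 9×4 + 9×3 + 7×1 + 7×2 + 7×4 = 112
Ben: 9×2 + 9×2 + 7×3 + 7×1 + 7×6 = 106
Quinn: 9×5 + 9×6 + 7×5 + 7×4 + 7×2 = 176
Liam: 9×6 + 9×1 + 7×4 + 7×6 + 7×3 = 154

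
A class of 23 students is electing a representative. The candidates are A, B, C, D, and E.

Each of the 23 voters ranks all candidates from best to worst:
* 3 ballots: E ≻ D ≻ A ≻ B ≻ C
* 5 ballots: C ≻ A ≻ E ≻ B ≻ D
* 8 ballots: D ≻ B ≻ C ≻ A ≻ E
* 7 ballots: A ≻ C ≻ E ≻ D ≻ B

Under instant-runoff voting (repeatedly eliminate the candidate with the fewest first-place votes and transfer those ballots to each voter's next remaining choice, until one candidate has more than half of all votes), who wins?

Round 1: A 7, B 0, C 5, D 8, E 3. B eliminated.
Round 2: A 7, C 5, D 8, E 3. E eliminated.
Round 3: A 7, C 5, D 11. C eliminated.
Round 4: A 12, D 11. A has a majority (≥12).

A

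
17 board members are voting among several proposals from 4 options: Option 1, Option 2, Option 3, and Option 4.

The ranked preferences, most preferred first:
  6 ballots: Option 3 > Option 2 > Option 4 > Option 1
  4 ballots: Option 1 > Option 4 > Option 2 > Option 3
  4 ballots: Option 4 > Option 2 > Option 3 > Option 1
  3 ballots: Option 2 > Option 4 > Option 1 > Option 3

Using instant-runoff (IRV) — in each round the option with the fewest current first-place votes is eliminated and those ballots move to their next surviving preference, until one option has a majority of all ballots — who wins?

Round 1: Option 1 4, Option 2 3, Option 3 6, Option 4 4. Option 2 eliminated.
Round 2: Option 1 4, Option 3 6, Option 4 7. Option 1 eliminated.
Round 3: Option 3 6, Option 4 11. Option 4 has a majority (≥9).

Option 4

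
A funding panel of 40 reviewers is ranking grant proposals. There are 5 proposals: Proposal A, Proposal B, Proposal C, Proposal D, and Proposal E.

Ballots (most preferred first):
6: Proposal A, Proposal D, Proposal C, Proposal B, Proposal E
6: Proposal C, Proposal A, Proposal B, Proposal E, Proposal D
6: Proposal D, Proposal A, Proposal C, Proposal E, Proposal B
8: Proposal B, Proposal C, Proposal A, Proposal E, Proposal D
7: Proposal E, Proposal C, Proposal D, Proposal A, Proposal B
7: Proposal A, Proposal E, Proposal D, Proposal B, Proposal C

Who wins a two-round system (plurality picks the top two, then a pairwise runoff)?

Proposal A

Round 1 first-place votes: Proposal A 13, Proposal B 8, Proposal C 6, Proposal D 6, Proposal E 7. Proposal A and Proposal B advance.
Runoff: Proposal A is ranked above Proposal B on 32 ballots, Proposal B above Proposal A on 8.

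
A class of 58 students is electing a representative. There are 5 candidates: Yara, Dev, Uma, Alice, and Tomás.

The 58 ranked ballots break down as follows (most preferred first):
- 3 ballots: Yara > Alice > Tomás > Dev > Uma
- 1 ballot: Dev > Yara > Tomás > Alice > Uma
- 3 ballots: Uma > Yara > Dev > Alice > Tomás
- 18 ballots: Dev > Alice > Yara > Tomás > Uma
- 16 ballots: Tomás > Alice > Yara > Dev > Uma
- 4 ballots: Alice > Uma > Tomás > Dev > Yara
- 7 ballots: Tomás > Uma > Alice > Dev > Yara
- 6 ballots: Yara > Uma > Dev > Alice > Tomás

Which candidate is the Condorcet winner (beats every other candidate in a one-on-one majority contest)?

Alice vs Yara: 45–13
Alice vs Dev: 30–28
Alice vs Uma: 42–16
Alice vs Tomás: 34–24
Alice beats every other candidate.

Alice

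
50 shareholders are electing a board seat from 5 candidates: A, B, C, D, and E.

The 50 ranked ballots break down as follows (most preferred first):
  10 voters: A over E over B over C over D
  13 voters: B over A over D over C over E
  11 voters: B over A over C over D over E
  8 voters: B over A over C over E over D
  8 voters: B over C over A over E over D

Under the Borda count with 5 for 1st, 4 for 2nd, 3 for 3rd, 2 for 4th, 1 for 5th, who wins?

B

A: 10×5 + 13×4 + 11×4 + 8×4 + 8×3 = 202
B: 10×3 + 13×5 + 11×5 + 8×5 + 8×5 = 230
C: 10×2 + 13×2 + 11×3 + 8×3 + 8×4 = 135
D: 10×1 + 13×3 + 11×2 + 8×1 + 8×1 = 87
E: 10×4 + 13×1 + 11×1 + 8×2 + 8×2 = 96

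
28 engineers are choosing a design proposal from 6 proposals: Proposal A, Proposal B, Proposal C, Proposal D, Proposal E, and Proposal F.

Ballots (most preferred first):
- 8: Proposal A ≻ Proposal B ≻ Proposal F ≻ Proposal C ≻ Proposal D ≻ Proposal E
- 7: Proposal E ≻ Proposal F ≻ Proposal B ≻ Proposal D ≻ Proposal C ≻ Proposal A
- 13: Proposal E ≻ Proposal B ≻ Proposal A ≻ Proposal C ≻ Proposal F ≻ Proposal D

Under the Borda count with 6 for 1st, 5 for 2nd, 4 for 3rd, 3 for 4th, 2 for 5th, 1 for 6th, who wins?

Proposal A: 8×6 + 7×1 + 13×4 = 107
Proposal B: 8×5 + 7×4 + 13×5 = 133
Proposal C: 8×3 + 7×2 + 13×3 = 77
Proposal D: 8×2 + 7×3 + 13×1 = 50
Proposal E: 8×1 + 7×6 + 13×6 = 128
Proposal F: 8×4 + 7×5 + 13×2 = 93

Proposal B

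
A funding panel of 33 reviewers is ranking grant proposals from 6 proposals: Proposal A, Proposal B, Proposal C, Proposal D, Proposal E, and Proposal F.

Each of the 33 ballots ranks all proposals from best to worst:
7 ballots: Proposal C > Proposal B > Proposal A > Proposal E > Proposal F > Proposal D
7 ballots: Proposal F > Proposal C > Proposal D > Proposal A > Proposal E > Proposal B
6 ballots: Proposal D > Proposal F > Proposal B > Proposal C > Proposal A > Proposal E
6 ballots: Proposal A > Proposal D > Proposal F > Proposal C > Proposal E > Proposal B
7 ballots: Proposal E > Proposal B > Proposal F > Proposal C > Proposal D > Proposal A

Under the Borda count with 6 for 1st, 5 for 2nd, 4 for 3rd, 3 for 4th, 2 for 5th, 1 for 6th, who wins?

Proposal F

Proposal A: 7×4 + 7×3 + 6×2 + 6×6 + 7×1 = 104
Proposal B: 7×5 + 7×1 + 6×4 + 6×1 + 7×5 = 107
Proposal C: 7×6 + 7×5 + 6×3 + 6×3 + 7×3 = 134
Proposal D: 7×1 + 7×4 + 6×6 + 6×5 + 7×2 = 115
Proposal E: 7×3 + 7×2 + 6×1 + 6×2 + 7×6 = 95
Proposal F: 7×2 + 7×6 + 6×5 + 6×4 + 7×4 = 138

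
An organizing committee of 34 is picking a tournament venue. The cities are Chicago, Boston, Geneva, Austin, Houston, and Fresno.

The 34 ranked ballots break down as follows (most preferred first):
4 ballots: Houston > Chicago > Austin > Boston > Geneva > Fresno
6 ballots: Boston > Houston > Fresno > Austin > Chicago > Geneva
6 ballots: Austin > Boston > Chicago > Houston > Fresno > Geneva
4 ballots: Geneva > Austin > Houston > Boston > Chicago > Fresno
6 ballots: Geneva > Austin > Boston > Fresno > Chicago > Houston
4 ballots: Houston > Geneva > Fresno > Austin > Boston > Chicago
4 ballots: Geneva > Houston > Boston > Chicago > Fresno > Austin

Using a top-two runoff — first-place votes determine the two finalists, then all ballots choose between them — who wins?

Round 1 first-place votes: Chicago 0, Boston 6, Geneva 14, Austin 6, Houston 8, Fresno 0. Geneva and Houston advance.
Runoff: Geneva is ranked above Houston on 14 ballots, Houston above Geneva on 20.

Houston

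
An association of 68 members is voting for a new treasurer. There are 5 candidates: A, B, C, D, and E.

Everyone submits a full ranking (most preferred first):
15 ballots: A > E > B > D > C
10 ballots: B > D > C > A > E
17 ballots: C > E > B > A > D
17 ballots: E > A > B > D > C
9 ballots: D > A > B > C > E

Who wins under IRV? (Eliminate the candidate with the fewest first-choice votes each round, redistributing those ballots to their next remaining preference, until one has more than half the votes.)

A

Round 1: A 15, B 10, C 17, D 9, E 17. D eliminated.
Round 2: A 24, B 10, C 17, E 17. B eliminated.
Round 3: A 24, C 27, E 17. E eliminated.
Round 4: A 41, C 27. A has a majority (≥35).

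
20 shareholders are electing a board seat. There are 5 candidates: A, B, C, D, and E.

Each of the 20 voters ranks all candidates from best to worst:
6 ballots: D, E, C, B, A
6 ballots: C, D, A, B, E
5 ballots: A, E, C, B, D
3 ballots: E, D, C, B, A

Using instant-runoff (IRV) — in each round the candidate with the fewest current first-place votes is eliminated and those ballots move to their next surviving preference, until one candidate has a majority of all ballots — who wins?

C

Round 1: A 5, B 0, C 6, D 6, E 3. B eliminated.
Round 2: A 5, C 6, D 6, E 3. E eliminated.
Round 3: A 5, C 6, D 9. A eliminated.
Round 4: C 11, D 9. C has a majority (≥11).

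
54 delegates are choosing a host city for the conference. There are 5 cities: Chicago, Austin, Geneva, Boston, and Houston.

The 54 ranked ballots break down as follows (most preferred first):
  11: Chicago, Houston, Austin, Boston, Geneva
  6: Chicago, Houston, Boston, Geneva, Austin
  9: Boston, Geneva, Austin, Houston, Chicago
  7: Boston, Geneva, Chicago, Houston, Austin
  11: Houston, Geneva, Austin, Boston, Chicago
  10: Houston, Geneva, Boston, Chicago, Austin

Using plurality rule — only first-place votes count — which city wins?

First-place votes: Chicago 17, Austin 0, Geneva 0, Boston 16, Houston 21.

Houston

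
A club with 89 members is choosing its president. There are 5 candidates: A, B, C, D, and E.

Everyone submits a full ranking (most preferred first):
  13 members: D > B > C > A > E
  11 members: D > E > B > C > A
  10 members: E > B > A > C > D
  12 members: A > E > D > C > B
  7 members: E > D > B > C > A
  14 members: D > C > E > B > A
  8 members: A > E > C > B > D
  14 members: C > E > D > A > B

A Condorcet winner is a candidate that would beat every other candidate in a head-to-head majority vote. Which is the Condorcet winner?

E

E vs A: 56–33
E vs B: 76–13
E vs C: 48–41
E vs D: 51–38
E beats every other candidate.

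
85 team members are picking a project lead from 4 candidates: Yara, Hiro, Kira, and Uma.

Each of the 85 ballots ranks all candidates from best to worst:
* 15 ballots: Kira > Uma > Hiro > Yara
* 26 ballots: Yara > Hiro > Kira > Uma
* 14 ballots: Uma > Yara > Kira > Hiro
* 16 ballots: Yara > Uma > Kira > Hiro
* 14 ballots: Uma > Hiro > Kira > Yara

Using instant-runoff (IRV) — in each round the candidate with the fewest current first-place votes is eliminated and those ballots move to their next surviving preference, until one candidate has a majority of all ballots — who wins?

Round 1: Yara 42, Hiro 0, Kira 15, Uma 28. Hiro eliminated.
Round 2: Yara 42, Kira 15, Uma 28. Kira eliminated.
Round 3: Yara 42, Uma 43. Uma has a majority (≥43).

Uma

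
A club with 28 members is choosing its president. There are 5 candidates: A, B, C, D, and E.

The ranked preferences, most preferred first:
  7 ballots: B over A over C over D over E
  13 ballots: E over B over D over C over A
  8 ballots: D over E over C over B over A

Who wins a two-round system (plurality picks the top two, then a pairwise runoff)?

Round 1 first-place votes: A 0, B 7, C 0, D 8, E 13. E and D advance.
Runoff: E is ranked above D on 13 ballots, D above E on 15.

D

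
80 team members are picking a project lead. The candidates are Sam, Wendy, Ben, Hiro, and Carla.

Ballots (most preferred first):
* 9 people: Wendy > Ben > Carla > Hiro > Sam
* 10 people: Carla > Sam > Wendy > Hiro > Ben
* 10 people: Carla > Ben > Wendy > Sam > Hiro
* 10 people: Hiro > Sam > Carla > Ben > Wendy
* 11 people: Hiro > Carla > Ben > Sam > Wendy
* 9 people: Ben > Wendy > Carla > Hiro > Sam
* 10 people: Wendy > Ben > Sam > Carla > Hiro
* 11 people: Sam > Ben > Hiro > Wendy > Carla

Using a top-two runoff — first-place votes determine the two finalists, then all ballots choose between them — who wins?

Carla

Round 1 first-place votes: Sam 11, Wendy 19, Ben 9, Hiro 21, Carla 20. Hiro and Carla advance.
Runoff: Hiro is ranked above Carla on 32 ballots, Carla above Hiro on 48.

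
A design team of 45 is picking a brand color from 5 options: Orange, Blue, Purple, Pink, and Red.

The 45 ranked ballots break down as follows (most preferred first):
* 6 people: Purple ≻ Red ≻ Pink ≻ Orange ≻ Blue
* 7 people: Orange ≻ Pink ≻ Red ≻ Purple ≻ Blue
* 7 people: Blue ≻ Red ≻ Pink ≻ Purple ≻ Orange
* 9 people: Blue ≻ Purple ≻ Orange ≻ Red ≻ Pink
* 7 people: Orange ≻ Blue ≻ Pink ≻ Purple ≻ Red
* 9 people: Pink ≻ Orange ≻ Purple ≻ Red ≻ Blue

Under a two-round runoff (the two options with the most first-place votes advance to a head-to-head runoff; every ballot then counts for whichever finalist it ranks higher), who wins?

Orange

Round 1 first-place votes: Orange 14, Blue 16, Purple 6, Pink 9, Red 0. Blue and Orange advance.
Runoff: Blue is ranked above Orange on 16 ballots, Orange above Blue on 29.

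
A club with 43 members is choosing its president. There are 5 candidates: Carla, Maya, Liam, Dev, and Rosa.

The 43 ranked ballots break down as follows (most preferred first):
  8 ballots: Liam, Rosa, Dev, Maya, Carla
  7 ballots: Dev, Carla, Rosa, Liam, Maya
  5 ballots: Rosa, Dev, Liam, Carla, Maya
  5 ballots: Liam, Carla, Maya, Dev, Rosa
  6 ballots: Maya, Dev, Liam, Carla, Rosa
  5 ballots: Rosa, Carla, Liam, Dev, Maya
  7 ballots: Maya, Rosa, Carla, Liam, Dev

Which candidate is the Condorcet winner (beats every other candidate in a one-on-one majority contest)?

Rosa vs Carla: 25–18
Rosa vs Maya: 25–18
Rosa vs Liam: 24–19
Rosa vs Dev: 25–18
Rosa beats every other candidate.

Rosa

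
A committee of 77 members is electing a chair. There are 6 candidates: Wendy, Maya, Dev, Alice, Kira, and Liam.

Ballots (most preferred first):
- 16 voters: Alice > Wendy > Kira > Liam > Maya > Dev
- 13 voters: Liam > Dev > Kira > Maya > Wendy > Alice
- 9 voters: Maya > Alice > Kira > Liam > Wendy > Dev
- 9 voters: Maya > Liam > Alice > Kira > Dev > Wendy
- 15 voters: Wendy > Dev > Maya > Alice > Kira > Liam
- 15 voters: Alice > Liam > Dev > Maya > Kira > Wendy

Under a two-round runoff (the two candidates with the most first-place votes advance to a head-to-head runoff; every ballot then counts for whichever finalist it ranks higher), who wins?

Round 1 first-place votes: Wendy 15, Maya 18, Dev 0, Alice 31, Kira 0, Liam 13. Alice and Maya advance.
Runoff: Alice is ranked above Maya on 31 ballots, Maya above Alice on 46.

Maya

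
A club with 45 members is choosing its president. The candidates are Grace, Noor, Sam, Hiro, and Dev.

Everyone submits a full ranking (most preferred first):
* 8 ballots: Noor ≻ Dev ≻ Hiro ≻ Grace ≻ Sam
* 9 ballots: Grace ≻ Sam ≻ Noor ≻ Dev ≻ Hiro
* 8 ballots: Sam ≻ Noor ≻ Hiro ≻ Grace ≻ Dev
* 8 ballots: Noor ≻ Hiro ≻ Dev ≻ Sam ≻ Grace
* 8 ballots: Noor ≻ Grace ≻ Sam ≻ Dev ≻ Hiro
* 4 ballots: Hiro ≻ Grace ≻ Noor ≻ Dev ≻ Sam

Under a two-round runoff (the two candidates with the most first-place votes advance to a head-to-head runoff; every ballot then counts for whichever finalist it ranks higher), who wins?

Noor

Round 1 first-place votes: Grace 9, Noor 24, Sam 8, Hiro 4, Dev 0. Noor and Grace advance.
Runoff: Noor is ranked above Grace on 32 ballots, Grace above Noor on 13.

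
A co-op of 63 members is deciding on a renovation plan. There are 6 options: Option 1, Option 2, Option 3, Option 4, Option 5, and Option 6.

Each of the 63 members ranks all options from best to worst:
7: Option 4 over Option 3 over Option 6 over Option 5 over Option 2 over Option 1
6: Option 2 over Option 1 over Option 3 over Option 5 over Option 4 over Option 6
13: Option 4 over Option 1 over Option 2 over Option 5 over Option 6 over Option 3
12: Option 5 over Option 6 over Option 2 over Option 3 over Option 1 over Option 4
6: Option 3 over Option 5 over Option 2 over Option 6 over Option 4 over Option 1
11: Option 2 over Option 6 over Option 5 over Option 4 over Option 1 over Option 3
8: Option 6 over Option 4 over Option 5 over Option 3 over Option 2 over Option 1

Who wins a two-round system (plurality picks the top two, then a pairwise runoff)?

Option 2

Round 1 first-place votes: Option 1 0, Option 2 17, Option 3 6, Option 4 20, Option 5 12, Option 6 8. Option 4 and Option 2 advance.
Runoff: Option 4 is ranked above Option 2 on 28 ballots, Option 2 above Option 4 on 35.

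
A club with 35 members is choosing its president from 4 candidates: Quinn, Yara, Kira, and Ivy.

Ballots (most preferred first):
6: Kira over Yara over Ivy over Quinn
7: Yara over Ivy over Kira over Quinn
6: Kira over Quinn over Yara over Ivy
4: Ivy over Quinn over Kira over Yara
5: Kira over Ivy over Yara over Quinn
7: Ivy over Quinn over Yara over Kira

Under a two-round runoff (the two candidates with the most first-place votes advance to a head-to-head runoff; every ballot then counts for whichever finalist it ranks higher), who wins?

Ivy

Round 1 first-place votes: Quinn 0, Yara 7, Kira 17, Ivy 11. Kira and Ivy advance.
Runoff: Kira is ranked above Ivy on 17 ballots, Ivy above Kira on 18.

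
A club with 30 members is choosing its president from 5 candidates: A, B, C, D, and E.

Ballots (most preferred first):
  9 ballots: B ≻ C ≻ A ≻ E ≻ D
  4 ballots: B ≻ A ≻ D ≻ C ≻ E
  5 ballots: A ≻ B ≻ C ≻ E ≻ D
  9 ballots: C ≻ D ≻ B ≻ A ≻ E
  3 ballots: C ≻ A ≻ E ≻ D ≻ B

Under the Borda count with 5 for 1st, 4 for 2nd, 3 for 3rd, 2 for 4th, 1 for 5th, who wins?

A: 9×3 + 4×4 + 5×5 + 9×2 + 3×4 = 98
B: 9×5 + 4×5 + 5×4 + 9×3 + 3×1 = 115
C: 9×4 + 4×2 + 5×3 + 9×5 + 3×5 = 119
D: 9×1 + 4×3 + 5×1 + 9×4 + 3×2 = 68
E: 9×2 + 4×1 + 5×2 + 9×1 + 3×3 = 50

C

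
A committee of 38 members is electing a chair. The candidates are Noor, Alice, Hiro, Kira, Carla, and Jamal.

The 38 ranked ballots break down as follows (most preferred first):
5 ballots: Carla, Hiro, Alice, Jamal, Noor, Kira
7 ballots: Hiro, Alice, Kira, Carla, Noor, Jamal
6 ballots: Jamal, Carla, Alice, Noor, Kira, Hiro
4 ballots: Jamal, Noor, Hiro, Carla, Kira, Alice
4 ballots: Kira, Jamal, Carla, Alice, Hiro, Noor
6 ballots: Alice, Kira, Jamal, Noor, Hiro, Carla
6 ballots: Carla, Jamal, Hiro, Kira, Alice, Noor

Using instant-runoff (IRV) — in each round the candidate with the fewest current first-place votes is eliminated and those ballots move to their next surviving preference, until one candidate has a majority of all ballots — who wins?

Jamal

Round 1: Noor 0, Alice 6, Hiro 7, Kira 4, Carla 11, Jamal 10. Noor eliminated.
Round 2: Alice 6, Hiro 7, Kira 4, Carla 11, Jamal 10. Kira eliminated.
Round 3: Alice 6, Hiro 7, Carla 11, Jamal 14. Alice eliminated.
Round 4: Hiro 7, Carla 11, Jamal 20. Jamal has a majority (≥20).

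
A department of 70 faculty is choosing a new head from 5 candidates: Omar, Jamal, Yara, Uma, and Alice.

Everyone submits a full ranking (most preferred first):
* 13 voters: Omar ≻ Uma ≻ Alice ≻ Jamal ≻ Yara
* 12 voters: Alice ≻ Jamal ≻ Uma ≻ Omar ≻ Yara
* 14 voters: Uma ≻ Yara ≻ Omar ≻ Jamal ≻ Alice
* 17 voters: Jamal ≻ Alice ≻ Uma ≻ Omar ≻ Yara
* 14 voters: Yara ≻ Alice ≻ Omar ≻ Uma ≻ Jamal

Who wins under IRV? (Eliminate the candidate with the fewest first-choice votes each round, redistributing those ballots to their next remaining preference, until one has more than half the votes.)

Round 1: Omar 13, Jamal 17, Yara 14, Uma 14, Alice 12. Alice eliminated.
Round 2: Omar 13, Jamal 29, Yara 14, Uma 14. Omar eliminated.
Round 3: Jamal 29, Yara 14, Uma 27. Yara eliminated.
Round 4: Jamal 29, Uma 41. Uma has a majority (≥36).

Uma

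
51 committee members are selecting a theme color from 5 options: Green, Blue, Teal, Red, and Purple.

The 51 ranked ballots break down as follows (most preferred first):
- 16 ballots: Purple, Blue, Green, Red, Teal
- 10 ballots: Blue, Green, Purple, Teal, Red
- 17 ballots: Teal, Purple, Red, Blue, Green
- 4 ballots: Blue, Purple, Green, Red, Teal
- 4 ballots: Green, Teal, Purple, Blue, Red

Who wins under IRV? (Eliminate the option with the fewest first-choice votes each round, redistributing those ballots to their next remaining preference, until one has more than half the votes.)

Round 1: Green 4, Blue 14, Teal 17, Red 0, Purple 16. Red eliminated.
Round 2: Green 4, Blue 14, Teal 17, Purple 16. Green eliminated.
Round 3: Blue 14, Teal 21, Purple 16. Blue eliminated.
Round 4: Teal 21, Purple 30. Purple has a majority (≥26).

Purple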